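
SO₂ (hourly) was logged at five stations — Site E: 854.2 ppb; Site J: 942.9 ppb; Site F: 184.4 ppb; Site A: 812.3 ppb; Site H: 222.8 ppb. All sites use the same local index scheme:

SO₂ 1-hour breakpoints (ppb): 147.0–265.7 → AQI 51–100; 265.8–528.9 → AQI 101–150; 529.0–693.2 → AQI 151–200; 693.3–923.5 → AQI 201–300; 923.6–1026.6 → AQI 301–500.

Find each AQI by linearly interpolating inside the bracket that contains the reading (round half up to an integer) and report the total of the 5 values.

Site E: 854.2 ∈ [693.3, 923.5] ↔ index [201, 300].
201 + (854.2−693.3)·(300−201)/(923.5−693.3) = 201 + 160.9·99/230.2 ≈ 270.20, so AQI = 270.
Site J: 942.9 ∈ [923.6, 1026.6] ↔ index [301, 500].
301 + (942.9−923.6)·(500−301)/(1026.6−923.6) = 301 + 19.3·199/103.0 ≈ 338.29, so AQI = 338.
Site F: row 147.0–265.7 (AQI 51–100). (100−51)·(184.4−147.0)/(265.7−147.0) + 51 = 49·37.4/118.7 + 51 ≈ 66.44 → 66.
Site A: 812.3 ∈ [693.3, 923.5] ↔ index [201, 300].
201 + (812.3−693.3)·(300−201)/(923.5−693.3) = 201 + 119.0·99/230.2 ≈ 252.18, so AQI = 252.
Site H: row 147.0–265.7 (AQI 51–100). (100−51)·(222.8−147.0)/(265.7−147.0) + 51 = 49·75.8/118.7 + 51 ≈ 82.29 → 82.
AQIs: Site E=270, Site J=338, Site F=66, Site A=252, Site H=82. Sum = 270 + 338 + 66 + 252 + 82 = 1008.

1008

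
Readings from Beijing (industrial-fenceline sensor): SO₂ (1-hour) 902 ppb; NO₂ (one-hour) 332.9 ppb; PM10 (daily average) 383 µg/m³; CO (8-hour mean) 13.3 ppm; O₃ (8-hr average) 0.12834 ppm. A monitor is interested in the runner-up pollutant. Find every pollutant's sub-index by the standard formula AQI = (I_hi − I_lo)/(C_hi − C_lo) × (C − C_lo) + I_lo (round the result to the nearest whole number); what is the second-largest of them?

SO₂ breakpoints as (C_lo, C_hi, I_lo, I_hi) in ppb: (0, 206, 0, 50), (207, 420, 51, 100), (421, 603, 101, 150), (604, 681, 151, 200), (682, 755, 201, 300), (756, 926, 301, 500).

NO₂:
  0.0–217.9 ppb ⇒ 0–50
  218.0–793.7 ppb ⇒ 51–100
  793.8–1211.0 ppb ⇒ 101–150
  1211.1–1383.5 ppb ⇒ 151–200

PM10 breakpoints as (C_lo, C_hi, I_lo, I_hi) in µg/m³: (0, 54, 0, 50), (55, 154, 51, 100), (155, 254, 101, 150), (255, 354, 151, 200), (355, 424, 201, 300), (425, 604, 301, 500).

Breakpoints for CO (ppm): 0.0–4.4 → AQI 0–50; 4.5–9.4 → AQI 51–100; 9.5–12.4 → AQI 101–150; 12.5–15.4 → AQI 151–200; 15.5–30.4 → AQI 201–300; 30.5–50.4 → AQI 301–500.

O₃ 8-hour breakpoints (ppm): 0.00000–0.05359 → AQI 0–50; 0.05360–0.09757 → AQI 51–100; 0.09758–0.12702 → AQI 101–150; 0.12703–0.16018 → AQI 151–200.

241

SO₂: 902 ∈ [756, 926] ↔ index [301, 500].
301 + (902−756)·(500−301)/(926−756) = 301 + 146·199/170 ≈ 471.91, so AQI = 472.
NO₂: 332.9 lies in 218.0–793.7, so I_lo=51, I_hi=100, C_lo=218.0, C_hi=793.7.
(100−51)/(793.7−218.0) × (332.9−218.0) + 51 = 49/575.7 × 114.9 + 51 ≈ 60.78 → 61.
PM10 383: bracket 355–424 → index 201–300; slope 99/69, offset 28.
AQI = 201 + 99/69·28 ≈ 241.17 ⇒ 241.
CO 13.3: bracket 12.5–15.4 → index 151–200; slope 49/2.9, offset 0.8.
AQI = 151 + 49/2.9·0.8 ≈ 164.52 ⇒ 165.
O₃ 0.12834: bracket 0.12703–0.16018 → index 151–200; slope 49/0.03315, offset 0.00131.
AQI = 151 + 49/0.03315·0.00131 ≈ 152.94 ⇒ 153.
Sub-indices: SO₂→472, NO₂→61, PM10→241, CO→165, O₃→153. Ranked high→low: 472, 241, 165, 153, 61. Second-highest sub-index = 241.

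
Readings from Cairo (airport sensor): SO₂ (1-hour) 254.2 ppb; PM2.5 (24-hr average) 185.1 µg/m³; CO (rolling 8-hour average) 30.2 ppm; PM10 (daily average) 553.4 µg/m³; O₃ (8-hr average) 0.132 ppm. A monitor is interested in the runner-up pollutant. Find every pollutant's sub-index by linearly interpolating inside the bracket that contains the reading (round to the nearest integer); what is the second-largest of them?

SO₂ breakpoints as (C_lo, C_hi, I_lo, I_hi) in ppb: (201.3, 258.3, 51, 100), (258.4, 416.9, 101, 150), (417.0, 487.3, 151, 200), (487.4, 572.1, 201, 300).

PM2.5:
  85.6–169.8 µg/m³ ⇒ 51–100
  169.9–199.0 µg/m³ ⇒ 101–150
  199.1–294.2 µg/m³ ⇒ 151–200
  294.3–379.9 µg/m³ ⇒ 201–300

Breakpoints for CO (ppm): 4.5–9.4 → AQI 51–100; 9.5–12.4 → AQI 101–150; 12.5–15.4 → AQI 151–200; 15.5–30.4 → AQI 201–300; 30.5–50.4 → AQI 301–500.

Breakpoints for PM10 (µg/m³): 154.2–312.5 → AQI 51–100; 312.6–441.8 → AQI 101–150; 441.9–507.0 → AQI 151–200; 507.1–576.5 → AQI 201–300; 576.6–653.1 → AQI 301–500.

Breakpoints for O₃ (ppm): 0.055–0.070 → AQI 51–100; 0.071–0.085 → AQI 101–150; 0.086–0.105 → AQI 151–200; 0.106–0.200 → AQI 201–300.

SO₂: 254.2 lies in 201.3–258.3, so I_lo=51, I_hi=100, C_lo=201.3, C_hi=258.3.
(100−51)/(258.3−201.3) × (254.2−201.3) + 51 = 49/57.0 × 52.9 + 51 ≈ 96.48 → 96.
PM2.5: 185.1 lies in 169.9–199.0, so I_lo=101, I_hi=150, C_lo=169.9, C_hi=199.0.
(150−101)/(199.0−169.9) × (185.1−169.9) + 101 = 49/29.1 × 15.2 + 101 ≈ 126.59 → 127.
CO: 30.2 ∈ [15.5, 30.4] ↔ index [201, 300].
201 + (30.2−15.5)·(300−201)/(30.4−15.5) = 201 + 14.7·99/14.9 ≈ 298.67, so AQI = 299.
PM10: 553.4 lies in 507.1–576.5, so I_lo=201, I_hi=300, C_lo=507.1, C_hi=576.5.
(300−201)/(576.5−507.1) × (553.4−507.1) + 201 = 99/69.4 × 46.3 + 201 ≈ 267.05 → 267.
O₃ 0.132: bracket 0.106–0.200 → index 201–300; slope 99/0.094, offset 0.026.
AQI = 201 + 99/0.094·0.026 ≈ 228.38 ⇒ 228.
Sub-indices: SO₂→96, PM2.5→127, CO→299, PM10→267, O₃→228. Ranked high→low: 299, 267, 228, 127, 96. Second-highest sub-index = 267.

267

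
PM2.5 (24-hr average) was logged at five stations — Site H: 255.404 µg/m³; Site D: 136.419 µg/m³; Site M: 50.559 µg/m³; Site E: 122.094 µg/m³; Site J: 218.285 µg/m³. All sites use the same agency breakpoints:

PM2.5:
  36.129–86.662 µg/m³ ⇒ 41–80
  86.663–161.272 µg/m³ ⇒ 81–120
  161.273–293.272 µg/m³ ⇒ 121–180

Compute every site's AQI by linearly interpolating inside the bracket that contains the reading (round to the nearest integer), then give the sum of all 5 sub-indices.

568

Site H: 255.404 ∈ [161.273, 293.272] ↔ index [121, 180].
121 + (255.404−161.273)·(180−121)/(293.272−161.273) = 121 + 94.131·59/131.999 ≈ 163.07, so AQI = 163.
Site D 136.419: bracket 86.663–161.272 → index 81–120; slope 39/74.609, offset 49.756.
AQI = 81 + 39/74.609·49.756 ≈ 107.01 ⇒ 107.
Site M 50.559: bracket 36.129–86.662 → index 41–80; slope 39/50.533, offset 14.430.
AQI = 41 + 39/50.533·14.430 ≈ 52.14 ⇒ 52.
Site E: row 86.663–161.272 (AQI 81–120). (120−81)·(122.094−86.663)/(161.272−86.663) + 81 = 39·35.431/74.609 + 81 ≈ 99.52 → 100.
Site J: 218.285 lies in 161.273–293.272, so I_lo=121, I_hi=180, C_lo=161.273, C_hi=293.272.
(180−121)/(293.272−161.273) × (218.285−161.273) + 121 = 59/131.999 × 57.012 + 121 ≈ 146.48 → 146.
AQIs: Site H=163, Site D=107, Site M=52, Site E=100, Site J=146. Sum = 163 + 107 + 52 + 100 + 146 = 568.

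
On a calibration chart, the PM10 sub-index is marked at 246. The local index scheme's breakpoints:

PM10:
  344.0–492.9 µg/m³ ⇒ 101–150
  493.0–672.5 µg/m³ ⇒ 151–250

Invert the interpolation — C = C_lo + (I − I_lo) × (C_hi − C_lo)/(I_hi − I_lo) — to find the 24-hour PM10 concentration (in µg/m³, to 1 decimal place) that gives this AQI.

AQI 246 lies in the 151–250 band, which corresponds to 493.0–672.5 µg/m³.
C = 493.0 + (246−151)×(672.5−493.0)/(250−151) = 493.0 + 95×179.5/99 ≈ 665.247 µg/m³ → 665.2 µg/m³ to 1 dp.

665.2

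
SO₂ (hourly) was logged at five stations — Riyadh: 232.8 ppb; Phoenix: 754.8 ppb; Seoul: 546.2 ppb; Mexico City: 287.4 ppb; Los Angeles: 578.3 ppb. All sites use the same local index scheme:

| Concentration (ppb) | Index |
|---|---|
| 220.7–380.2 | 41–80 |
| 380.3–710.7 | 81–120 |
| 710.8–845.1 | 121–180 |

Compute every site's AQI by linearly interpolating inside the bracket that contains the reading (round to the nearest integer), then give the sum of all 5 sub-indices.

446

Riyadh 232.8: bracket 220.7–380.2 → index 41–80; slope 39/159.5, offset 12.1.
AQI = 41 + 39/159.5·12.1 ≈ 43.96 ⇒ 44.
Phoenix 754.8: bracket 710.8–845.1 → index 121–180; slope 59/134.3, offset 44.0.
AQI = 121 + 59/134.3·44.0 ≈ 140.33 ⇒ 140.
Seoul 546.2: bracket 380.3–710.7 → index 81–120; slope 39/330.4, offset 165.9.
AQI = 81 + 39/330.4·165.9 ≈ 100.58 ⇒ 101.
Mexico City: 287.4 lies in 220.7–380.2, so I_lo=41, I_hi=80, C_lo=220.7, C_hi=380.2.
(80−41)/(380.2−220.7) × (287.4−220.7) + 41 = 39/159.5 × 66.7 + 41 ≈ 57.31 → 57.
Los Angeles: 578.3 lies in 380.3–710.7, so I_lo=81, I_hi=120, C_lo=380.3, C_hi=710.7.
(120−81)/(710.7−380.3) × (578.3−380.3) + 81 = 39/330.4 × 198.0 + 81 ≈ 104.37 → 104.
AQIs: Riyadh=44, Phoenix=140, Seoul=101, Mexico City=57, Los Angeles=104. Sum = 44 + 140 + 101 + 57 + 104 = 446.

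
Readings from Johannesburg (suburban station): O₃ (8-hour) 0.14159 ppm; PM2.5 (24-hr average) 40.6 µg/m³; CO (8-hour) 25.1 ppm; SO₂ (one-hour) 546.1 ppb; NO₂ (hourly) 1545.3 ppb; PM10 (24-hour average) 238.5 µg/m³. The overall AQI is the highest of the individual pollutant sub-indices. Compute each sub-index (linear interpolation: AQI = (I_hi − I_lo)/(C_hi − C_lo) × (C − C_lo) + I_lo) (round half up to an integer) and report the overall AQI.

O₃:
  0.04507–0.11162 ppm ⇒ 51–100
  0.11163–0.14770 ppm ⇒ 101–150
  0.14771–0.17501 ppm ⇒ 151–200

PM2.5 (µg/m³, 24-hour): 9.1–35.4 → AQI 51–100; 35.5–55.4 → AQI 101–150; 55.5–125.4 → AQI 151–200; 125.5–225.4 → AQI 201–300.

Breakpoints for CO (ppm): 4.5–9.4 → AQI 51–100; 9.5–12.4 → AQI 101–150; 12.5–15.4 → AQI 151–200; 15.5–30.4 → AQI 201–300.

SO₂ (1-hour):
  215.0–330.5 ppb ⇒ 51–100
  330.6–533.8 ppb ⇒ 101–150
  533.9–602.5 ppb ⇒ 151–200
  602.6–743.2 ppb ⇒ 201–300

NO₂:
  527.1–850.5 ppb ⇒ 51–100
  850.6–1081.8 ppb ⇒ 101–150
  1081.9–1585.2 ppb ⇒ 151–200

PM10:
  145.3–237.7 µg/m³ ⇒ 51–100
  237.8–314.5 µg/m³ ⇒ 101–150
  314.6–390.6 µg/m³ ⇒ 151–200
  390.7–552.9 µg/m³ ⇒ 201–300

265

O₃: row 0.11163–0.14770 (AQI 101–150). (150−101)·(0.14159−0.11163)/(0.14770−0.11163) + 101 = 49·0.02996/0.03607 + 101 ≈ 141.70 → 142.
PM2.5 40.6: bracket 35.5–55.4 → index 101–150; slope 49/19.9, offset 5.1.
AQI = 101 + 49/19.9·5.1 ≈ 113.56 ⇒ 114.
CO: 25.1 ∈ [15.5, 30.4] ↔ index [201, 300].
201 + (25.1−15.5)·(300−201)/(30.4−15.5) = 201 + 9.6·99/14.9 ≈ 264.79, so AQI = 265.
SO₂: 546.1 ∈ [533.9, 602.5] ↔ index [151, 200].
151 + (546.1−533.9)·(200−151)/(602.5−533.9) = 151 + 12.2·49/68.6 ≈ 159.71, so AQI = 160.
NO₂: 1545.3 lies in 1081.9–1585.2, so I_lo=151, I_hi=200, C_lo=1081.9, C_hi=1585.2.
(200−151)/(1585.2−1081.9) × (1545.3−1081.9) + 151 = 49/503.3 × 463.4 + 151 ≈ 196.12 → 196.
PM10: row 237.8–314.5 (AQI 101–150). (150−101)·(238.5−237.8)/(314.5−237.8) + 101 = 49·0.7/76.7 + 101 ≈ 101.45 → 101.
Sub-indices: O₃→142, PM2.5→114, CO→265, SO₂→160, NO₂→196, PM10→101. Overall AQI = max = 265; dominant pollutant is CO.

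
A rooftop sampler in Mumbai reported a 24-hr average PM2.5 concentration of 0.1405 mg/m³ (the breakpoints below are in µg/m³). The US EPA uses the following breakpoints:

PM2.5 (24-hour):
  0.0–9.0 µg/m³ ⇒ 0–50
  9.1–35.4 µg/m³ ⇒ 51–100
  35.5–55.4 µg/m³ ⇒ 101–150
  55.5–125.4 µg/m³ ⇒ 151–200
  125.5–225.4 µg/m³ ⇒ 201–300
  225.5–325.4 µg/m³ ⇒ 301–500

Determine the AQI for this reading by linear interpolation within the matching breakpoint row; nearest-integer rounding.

216

Convert: 0.1405 mg/m³ = 140.5 µg/m³.
PM2.5: row 125.5–225.4 (AQI 201–300). (300−201)·(140.5−125.5)/(225.4−125.5) + 201 = 99·15.0/99.9 + 201 ≈ 215.86 → 216.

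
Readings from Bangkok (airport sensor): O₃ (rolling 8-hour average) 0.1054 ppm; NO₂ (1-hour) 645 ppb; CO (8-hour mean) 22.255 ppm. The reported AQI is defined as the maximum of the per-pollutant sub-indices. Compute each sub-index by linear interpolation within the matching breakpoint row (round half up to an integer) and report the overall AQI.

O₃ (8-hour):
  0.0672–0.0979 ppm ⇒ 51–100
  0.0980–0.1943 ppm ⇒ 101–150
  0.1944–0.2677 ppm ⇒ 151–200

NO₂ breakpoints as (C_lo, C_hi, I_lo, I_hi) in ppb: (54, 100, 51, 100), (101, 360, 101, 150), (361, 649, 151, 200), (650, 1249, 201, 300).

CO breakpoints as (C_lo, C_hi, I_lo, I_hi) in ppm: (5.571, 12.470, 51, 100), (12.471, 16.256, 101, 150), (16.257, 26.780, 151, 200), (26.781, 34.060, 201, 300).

O₃ 0.1054: bracket 0.0980–0.1943 → index 101–150; slope 49/0.0963, offset 0.0074.
AQI = 101 + 49/0.0963·0.0074 ≈ 104.77 ⇒ 105.
NO₂: row 361–649 (AQI 151–200). (200−151)·(645−361)/(649−361) + 151 = 49·284/288 + 151 ≈ 199.32 → 199.
CO: 22.255 ∈ [16.257, 26.780] ↔ index [151, 200].
151 + (22.255−16.257)·(200−151)/(26.780−16.257) = 151 + 5.998·49/10.523 ≈ 178.93, so AQI = 179.
Sub-indices: O₃→105, NO₂→199, CO→179. Overall AQI = max = 199; dominant pollutant is NO₂.

199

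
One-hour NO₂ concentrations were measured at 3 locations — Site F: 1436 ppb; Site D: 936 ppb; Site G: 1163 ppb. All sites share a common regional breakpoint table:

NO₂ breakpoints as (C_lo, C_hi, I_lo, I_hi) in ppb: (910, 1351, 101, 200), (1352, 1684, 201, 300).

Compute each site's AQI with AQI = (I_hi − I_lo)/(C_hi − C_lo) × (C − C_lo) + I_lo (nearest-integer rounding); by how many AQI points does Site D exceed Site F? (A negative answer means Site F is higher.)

Site F: 1436 ∈ [1352, 1684] ↔ index [201, 300].
201 + (1436−1352)·(300−201)/(1684−1352) = 201 + 84·99/332 ≈ 226.05, so AQI = 226.
Site D 936: bracket 910–1351 → index 101–200; slope 99/441, offset 26.
AQI = 101 + 99/441·26 ≈ 106.84 ⇒ 107.
Site G: 1163 lies in 910–1351, so I_lo=101, I_hi=200, C_lo=910, C_hi=1351.
(200−101)/(1351−910) × (1163−910) + 101 = 99/441 × 253 + 101 ≈ 157.80 → 158.
AQIs: Site F=226, Site D=107, Site G=158. Site D (107) − Site F (226) = -119.

-119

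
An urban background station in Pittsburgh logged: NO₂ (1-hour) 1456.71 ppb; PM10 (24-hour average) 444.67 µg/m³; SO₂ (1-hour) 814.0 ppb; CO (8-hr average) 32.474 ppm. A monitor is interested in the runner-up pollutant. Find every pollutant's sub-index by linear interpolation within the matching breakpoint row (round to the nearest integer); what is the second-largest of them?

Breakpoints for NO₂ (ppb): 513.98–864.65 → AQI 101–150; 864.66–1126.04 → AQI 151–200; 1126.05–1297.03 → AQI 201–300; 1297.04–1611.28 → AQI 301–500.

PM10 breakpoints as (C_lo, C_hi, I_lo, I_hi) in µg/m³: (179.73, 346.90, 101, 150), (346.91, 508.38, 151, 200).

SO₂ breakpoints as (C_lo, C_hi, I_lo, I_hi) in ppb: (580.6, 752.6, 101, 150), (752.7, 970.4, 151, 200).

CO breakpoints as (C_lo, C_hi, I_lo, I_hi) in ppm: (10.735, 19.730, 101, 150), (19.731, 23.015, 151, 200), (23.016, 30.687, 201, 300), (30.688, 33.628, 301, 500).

402

NO₂: row 1297.04–1611.28 (AQI 301–500). (500−301)·(1456.71−1297.04)/(1611.28−1297.04) + 301 = 199·159.67/314.24 + 301 ≈ 402.11 → 402.
PM10: 444.67 lies in 346.91–508.38, so I_lo=151, I_hi=200, C_lo=346.91, C_hi=508.38.
(200−151)/(508.38−346.91) × (444.67−346.91) + 151 = 49/161.47 × 97.76 + 151 ≈ 180.67 → 181.
SO₂: 814.0 lies in 752.7–970.4, so I_lo=151, I_hi=200, C_lo=752.7, C_hi=970.4.
(200−151)/(970.4−752.7) × (814.0−752.7) + 151 = 49/217.7 × 61.3 + 151 ≈ 164.80 → 165.
CO 32.474: bracket 30.688–33.628 → index 301–500; slope 199/2.940, offset 1.786.
AQI = 301 + 199/2.940·1.786 ≈ 421.89 ⇒ 422.
Sub-indices: NO₂→402, PM10→181, SO₂→165, CO→422. Ranked high→low: 422, 402, 181, 165. Second-highest sub-index = 402.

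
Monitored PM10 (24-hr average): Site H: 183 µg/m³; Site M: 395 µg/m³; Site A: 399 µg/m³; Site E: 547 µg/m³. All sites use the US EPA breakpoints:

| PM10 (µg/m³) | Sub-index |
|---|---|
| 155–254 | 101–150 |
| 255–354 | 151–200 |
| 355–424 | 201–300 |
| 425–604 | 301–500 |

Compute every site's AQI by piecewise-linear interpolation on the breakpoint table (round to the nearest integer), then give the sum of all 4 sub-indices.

1074

Site H: 183 lies in 155–254, so I_lo=101, I_hi=150, C_lo=155, C_hi=254.
(150−101)/(254−155) × (183−155) + 101 = 49/99 × 28 + 101 ≈ 114.86 → 115.
Site M: 395 lies in 355–424, so I_lo=201, I_hi=300, C_lo=355, C_hi=424.
(300−201)/(424−355) × (395−355) + 201 = 99/69 × 40 + 201 ≈ 258.39 → 258.
Site A: row 355–424 (AQI 201–300). (300−201)·(399−355)/(424−355) + 201 = 99·44/69 + 201 ≈ 264.13 → 264.
Site E: 547 ∈ [425, 604] ↔ index [301, 500].
301 + (547−425)·(500−301)/(604−425) = 301 + 122·199/179 ≈ 436.63, so AQI = 437.
AQIs: Site H=115, Site M=258, Site A=264, Site E=437. Sum = 115 + 258 + 264 + 437 = 1074.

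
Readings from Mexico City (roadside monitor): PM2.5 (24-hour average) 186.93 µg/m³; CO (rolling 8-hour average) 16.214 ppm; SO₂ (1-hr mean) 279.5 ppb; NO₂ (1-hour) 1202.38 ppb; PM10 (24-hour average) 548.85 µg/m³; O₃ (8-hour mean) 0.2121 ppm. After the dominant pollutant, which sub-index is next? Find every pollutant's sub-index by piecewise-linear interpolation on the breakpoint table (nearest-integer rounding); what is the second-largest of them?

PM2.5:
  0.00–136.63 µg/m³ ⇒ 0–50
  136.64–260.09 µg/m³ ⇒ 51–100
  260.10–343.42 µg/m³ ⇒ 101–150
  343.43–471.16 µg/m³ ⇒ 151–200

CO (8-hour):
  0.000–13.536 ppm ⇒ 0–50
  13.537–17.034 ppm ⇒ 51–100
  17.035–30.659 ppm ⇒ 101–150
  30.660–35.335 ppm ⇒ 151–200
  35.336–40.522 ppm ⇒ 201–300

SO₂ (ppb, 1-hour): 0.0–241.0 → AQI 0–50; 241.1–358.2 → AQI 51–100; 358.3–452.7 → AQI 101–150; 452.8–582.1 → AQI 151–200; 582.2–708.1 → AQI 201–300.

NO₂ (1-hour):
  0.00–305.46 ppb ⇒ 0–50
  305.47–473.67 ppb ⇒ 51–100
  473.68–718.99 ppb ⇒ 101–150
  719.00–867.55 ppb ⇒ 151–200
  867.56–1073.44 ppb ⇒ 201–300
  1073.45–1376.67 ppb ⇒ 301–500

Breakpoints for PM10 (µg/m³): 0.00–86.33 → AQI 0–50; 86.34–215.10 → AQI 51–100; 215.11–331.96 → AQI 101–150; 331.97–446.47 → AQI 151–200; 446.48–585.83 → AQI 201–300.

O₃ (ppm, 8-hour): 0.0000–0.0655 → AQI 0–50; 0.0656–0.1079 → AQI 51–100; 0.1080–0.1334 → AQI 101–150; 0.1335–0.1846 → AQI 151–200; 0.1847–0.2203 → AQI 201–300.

277

PM2.5: row 136.64–260.09 (AQI 51–100). (100−51)·(186.93−136.64)/(260.09−136.64) + 51 = 49·50.29/123.45 + 51 ≈ 70.96 → 71.
CO: 16.214 ∈ [13.537, 17.034] ↔ index [51, 100].
51 + (16.214−13.537)·(100−51)/(17.034−13.537) = 51 + 2.677·49/3.497 ≈ 88.51, so AQI = 89.
SO₂: 279.5 ∈ [241.1, 358.2] ↔ index [51, 100].
51 + (279.5−241.1)·(100−51)/(358.2−241.1) = 51 + 38.4·49/117.1 ≈ 67.07, so AQI = 67.
NO₂: 1202.38 lies in 1073.45–1376.67, so I_lo=301, I_hi=500, C_lo=1073.45, C_hi=1376.67.
(500−301)/(1376.67−1073.45) × (1202.38−1073.45) + 301 = 199/303.22 × 128.93 + 301 ≈ 385.62 → 386.
PM10: row 446.48–585.83 (AQI 201–300). (300−201)·(548.85−446.48)/(585.83−446.48) + 201 = 99·102.37/139.35 + 201 ≈ 273.73 → 274.
O₃: 0.2121 lies in 0.1847–0.2203, so I_lo=201, I_hi=300, C_lo=0.1847, C_hi=0.2203.
(300−201)/(0.2203−0.1847) × (0.2121−0.1847) + 201 = 99/0.0356 × 0.0274 + 201 ≈ 277.20 → 277.
Sub-indices: PM2.5→71, CO→89, SO₂→67, NO₂→386, PM10→274, O₃→277. Ranked high→low: 386, 277, 274, 89, 71, 67. Second-highest sub-index = 277.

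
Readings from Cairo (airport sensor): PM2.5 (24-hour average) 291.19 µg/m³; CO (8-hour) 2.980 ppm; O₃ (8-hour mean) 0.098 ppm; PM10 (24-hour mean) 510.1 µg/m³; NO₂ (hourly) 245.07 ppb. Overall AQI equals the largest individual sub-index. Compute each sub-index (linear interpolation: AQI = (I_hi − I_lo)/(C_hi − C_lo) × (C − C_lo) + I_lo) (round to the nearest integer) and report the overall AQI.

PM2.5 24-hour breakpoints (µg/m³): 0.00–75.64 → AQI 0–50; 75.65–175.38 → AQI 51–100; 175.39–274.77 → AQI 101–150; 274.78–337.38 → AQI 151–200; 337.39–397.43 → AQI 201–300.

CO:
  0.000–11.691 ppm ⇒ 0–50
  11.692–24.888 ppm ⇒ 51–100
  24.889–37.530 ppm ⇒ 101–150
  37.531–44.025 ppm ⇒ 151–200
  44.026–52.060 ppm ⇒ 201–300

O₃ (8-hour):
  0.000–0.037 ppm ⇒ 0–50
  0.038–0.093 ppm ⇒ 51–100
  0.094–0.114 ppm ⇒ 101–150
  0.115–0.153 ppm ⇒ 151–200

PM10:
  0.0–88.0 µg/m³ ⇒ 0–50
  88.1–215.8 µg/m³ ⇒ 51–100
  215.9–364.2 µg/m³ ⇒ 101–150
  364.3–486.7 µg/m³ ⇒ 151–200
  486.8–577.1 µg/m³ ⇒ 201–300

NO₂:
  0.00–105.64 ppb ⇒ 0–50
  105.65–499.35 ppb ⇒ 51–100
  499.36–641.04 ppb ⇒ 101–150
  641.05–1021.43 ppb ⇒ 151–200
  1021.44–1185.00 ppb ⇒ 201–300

PM2.5: 291.19 ∈ [274.78, 337.38] ↔ index [151, 200].
151 + (291.19−274.78)·(200−151)/(337.38−274.78) = 151 + 16.41·49/62.60 ≈ 163.84, so AQI = 164.
CO: 2.980 lies in 0.000–11.691, so I_lo=0, I_hi=50, C_lo=0.000, C_hi=11.691.
(50−0)/(11.691−0.000) × (2.980−0.000) + 0 = 50/11.691 × 2.980 + 0 ≈ 12.74 → 13.
O₃: 0.098 lies in 0.094–0.114, so I_lo=101, I_hi=150, C_lo=0.094, C_hi=0.114.
(150−101)/(0.114−0.094) × (0.098−0.094) + 101 = 49/0.020 × 0.004 + 101 ≈ 110.80 → 111.
PM10: 510.1 ∈ [486.8, 577.1] ↔ index [201, 300].
201 + (510.1−486.8)·(300−201)/(577.1−486.8) = 201 + 23.3·99/90.3 ≈ 226.54, so AQI = 227.
NO₂: 245.07 lies in 105.65–499.35, so I_lo=51, I_hi=100, C_lo=105.65, C_hi=499.35.
(100−51)/(499.35−105.65) × (245.07−105.65) + 51 = 49/393.70 × 139.42 + 51 ≈ 68.35 → 68.
Sub-indices: PM2.5→164, CO→13, O₃→111, PM10→227, NO₂→68. Overall AQI = max = 227; dominant pollutant is PM10.
AQI 227: Very Unhealthy.

227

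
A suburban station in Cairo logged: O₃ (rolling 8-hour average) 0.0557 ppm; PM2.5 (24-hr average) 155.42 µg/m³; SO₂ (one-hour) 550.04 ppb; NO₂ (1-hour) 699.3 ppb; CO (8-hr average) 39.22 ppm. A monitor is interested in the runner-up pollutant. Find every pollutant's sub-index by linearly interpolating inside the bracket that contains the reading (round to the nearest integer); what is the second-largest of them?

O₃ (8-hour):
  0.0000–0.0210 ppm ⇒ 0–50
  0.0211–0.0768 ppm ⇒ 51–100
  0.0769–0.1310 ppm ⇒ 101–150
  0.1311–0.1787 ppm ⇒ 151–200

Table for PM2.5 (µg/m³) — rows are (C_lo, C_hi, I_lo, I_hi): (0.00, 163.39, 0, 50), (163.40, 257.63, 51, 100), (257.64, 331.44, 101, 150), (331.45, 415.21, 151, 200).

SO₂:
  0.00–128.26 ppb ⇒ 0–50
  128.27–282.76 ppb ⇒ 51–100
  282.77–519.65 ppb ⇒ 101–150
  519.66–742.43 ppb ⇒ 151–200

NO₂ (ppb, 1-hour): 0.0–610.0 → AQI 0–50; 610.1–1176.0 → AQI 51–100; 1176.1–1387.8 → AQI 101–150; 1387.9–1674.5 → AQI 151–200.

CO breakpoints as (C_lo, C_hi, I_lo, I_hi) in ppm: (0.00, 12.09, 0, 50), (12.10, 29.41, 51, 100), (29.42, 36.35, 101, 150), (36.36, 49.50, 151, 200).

158

O₃: 0.0557 lies in 0.0211–0.0768, so I_lo=51, I_hi=100, C_lo=0.0211, C_hi=0.0768.
(100−51)/(0.0768−0.0211) × (0.0557−0.0211) + 51 = 49/0.0557 × 0.0346 + 51 ≈ 81.44 → 81.
PM2.5: 155.42 lies in 0.00–163.39, so I_lo=0, I_hi=50, C_lo=0.00, C_hi=163.39.
(50−0)/(163.39−0.00) × (155.42−0.00) + 0 = 50/163.39 × 155.42 + 0 ≈ 47.56 → 48.
SO₂: 550.04 lies in 519.66–742.43, so I_lo=151, I_hi=200, C_lo=519.66, C_hi=742.43.
(200−151)/(742.43−519.66) × (550.04−519.66) + 151 = 49/222.77 × 30.38 + 151 ≈ 157.68 → 158.
NO₂ 699.3: bracket 610.1–1176.0 → index 51–100; slope 49/565.9, offset 89.2.
AQI = 51 + 49/565.9·89.2 ≈ 58.72 ⇒ 59.
CO: 39.22 ∈ [36.36, 49.50] ↔ index [151, 200].
151 + (39.22−36.36)·(200−151)/(49.50−36.36) = 151 + 2.86·49/13.14 ≈ 161.67, so AQI = 162.
Sub-indices: O₃→81, PM2.5→48, SO₂→158, NO₂→59, CO→162. Ranked high→low: 162, 158, 81, 59, 48. Second-highest sub-index = 158.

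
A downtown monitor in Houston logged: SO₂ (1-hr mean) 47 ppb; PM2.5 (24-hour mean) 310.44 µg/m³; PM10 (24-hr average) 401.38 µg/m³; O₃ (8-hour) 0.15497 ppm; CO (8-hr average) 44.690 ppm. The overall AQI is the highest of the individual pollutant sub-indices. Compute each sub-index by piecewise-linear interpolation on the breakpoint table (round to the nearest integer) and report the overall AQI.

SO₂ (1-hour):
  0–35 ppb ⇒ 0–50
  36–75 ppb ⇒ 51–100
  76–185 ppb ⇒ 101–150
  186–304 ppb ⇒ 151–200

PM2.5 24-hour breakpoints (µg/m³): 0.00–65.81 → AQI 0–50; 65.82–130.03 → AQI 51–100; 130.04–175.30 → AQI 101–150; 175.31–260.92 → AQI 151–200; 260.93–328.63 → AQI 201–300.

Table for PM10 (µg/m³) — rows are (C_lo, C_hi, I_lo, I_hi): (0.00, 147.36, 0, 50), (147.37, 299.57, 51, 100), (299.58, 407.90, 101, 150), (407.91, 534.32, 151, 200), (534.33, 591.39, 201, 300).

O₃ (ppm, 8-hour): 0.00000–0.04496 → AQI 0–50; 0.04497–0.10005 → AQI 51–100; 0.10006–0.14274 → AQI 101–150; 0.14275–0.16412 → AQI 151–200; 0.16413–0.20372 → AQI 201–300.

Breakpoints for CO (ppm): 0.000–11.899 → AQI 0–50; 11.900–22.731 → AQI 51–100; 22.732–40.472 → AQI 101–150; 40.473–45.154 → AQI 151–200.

SO₂: row 36–75 (AQI 51–100). (100−51)·(47−36)/(75−36) + 51 = 49·11/39 + 51 ≈ 64.82 → 65.
PM2.5: 310.44 lies in 260.93–328.63, so I_lo=201, I_hi=300, C_lo=260.93, C_hi=328.63.
(300−201)/(328.63−260.93) × (310.44−260.93) + 201 = 99/67.70 × 49.51 + 201 ≈ 273.40 → 273.
PM10: 401.38 ∈ [299.58, 407.90] ↔ index [101, 150].
101 + (401.38−299.58)·(150−101)/(407.90−299.58) = 101 + 101.80·49/108.32 ≈ 147.05, so AQI = 147.
O₃: row 0.14275–0.16412 (AQI 151–200). (200−151)·(0.15497−0.14275)/(0.16412−0.14275) + 151 = 49·0.01222/0.02137 + 151 ≈ 179.02 → 179.
CO: 44.690 lies in 40.473–45.154, so I_lo=151, I_hi=200, C_lo=40.473, C_hi=45.154.
(200−151)/(45.154−40.473) × (44.690−40.473) + 151 = 49/4.681 × 4.217 + 151 ≈ 195.14 → 195.
Sub-indices: SO₂→65, PM2.5→273, PM10→147, O₃→179, CO→195. Overall AQI = max = 273; dominant pollutant is PM2.5.
AQI 273: Very Unhealthy.

273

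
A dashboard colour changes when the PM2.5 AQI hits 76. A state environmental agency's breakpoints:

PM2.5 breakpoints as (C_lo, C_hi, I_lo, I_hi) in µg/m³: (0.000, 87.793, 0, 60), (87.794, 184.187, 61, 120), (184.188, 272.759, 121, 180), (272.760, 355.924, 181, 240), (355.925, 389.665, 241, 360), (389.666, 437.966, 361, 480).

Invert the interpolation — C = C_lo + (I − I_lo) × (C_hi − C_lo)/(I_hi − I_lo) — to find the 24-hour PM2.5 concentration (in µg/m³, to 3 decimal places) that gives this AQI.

AQI 76 lies in the 61–120 band, which corresponds to 87.794–184.187 µg/m³.
C = 87.794 + (76−61)×(184.187−87.794)/(120−61) = 87.794 + 15×96.393/59 ≈ 112.30069 µg/m³ → 112.301 µg/m³ to 3 dp.

112.301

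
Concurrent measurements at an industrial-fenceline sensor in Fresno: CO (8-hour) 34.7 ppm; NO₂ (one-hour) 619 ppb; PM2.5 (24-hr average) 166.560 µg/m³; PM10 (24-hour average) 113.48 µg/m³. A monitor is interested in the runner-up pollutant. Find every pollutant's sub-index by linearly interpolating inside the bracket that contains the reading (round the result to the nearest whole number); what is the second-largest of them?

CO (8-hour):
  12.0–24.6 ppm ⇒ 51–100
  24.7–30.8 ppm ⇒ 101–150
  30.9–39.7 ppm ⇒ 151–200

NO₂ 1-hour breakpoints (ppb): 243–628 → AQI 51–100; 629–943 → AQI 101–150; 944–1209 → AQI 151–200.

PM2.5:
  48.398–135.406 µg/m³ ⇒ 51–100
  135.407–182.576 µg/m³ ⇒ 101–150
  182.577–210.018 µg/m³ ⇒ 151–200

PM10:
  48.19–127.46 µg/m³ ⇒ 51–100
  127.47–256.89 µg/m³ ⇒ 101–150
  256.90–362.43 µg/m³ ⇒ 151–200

133

CO 34.7: bracket 30.9–39.7 → index 151–200; slope 49/8.8, offset 3.8.
AQI = 151 + 49/8.8·3.8 ≈ 172.16 ⇒ 172.
NO₂ 619: bracket 243–628 → index 51–100; slope 49/385, offset 376.
AQI = 51 + 49/385·376 ≈ 98.85 ⇒ 99.
PM2.5 166.560: bracket 135.407–182.576 → index 101–150; slope 49/47.169, offset 31.153.
AQI = 101 + 49/47.169·31.153 ≈ 133.36 ⇒ 133.
PM10: 113.48 lies in 48.19–127.46, so I_lo=51, I_hi=100, C_lo=48.19, C_hi=127.46.
(100−51)/(127.46−48.19) × (113.48−48.19) + 51 = 49/79.27 × 65.29 + 51 ≈ 91.36 → 91.
Sub-indices: CO→172, NO₂→99, PM2.5→133, PM10→91. Ranked high→low: 172, 133, 99, 91. Second-highest sub-index = 133.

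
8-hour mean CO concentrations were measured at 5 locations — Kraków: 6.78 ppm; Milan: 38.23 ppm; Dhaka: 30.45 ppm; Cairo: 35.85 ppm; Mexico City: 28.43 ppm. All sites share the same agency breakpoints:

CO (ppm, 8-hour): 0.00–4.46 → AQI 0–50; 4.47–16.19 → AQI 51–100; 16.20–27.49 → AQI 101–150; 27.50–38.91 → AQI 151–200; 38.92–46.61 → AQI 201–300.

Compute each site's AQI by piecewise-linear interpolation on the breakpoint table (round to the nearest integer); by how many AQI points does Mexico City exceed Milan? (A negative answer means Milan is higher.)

Kraków 6.78: bracket 4.47–16.19 → index 51–100; slope 49/11.72, offset 2.31.
AQI = 51 + 49/11.72·2.31 ≈ 60.66 ⇒ 61.
Milan: 38.23 ∈ [27.50, 38.91] ↔ index [151, 200].
151 + (38.23−27.50)·(200−151)/(38.91−27.50) = 151 + 10.73·49/11.41 ≈ 197.08, so AQI = 197.
Dhaka: 30.45 lies in 27.50–38.91, so I_lo=151, I_hi=200, C_lo=27.50, C_hi=38.91.
(200−151)/(38.91−27.50) × (30.45−27.50) + 151 = 49/11.41 × 2.95 + 151 ≈ 163.67 → 164.
Cairo: row 27.50–38.91 (AQI 151–200). (200−151)·(35.85−27.50)/(38.91−27.50) + 151 = 49·8.35/11.41 + 151 ≈ 186.86 → 187.
Mexico City 28.43: bracket 27.50–38.91 → index 151–200; slope 49/11.41, offset 0.93.
AQI = 151 + 49/11.41·0.93 ≈ 154.99 ⇒ 155.
AQIs: Kraków=61, Milan=197, Dhaka=164, Cairo=187, Mexico City=155. Mexico City (155) − Milan (197) = -42.

-42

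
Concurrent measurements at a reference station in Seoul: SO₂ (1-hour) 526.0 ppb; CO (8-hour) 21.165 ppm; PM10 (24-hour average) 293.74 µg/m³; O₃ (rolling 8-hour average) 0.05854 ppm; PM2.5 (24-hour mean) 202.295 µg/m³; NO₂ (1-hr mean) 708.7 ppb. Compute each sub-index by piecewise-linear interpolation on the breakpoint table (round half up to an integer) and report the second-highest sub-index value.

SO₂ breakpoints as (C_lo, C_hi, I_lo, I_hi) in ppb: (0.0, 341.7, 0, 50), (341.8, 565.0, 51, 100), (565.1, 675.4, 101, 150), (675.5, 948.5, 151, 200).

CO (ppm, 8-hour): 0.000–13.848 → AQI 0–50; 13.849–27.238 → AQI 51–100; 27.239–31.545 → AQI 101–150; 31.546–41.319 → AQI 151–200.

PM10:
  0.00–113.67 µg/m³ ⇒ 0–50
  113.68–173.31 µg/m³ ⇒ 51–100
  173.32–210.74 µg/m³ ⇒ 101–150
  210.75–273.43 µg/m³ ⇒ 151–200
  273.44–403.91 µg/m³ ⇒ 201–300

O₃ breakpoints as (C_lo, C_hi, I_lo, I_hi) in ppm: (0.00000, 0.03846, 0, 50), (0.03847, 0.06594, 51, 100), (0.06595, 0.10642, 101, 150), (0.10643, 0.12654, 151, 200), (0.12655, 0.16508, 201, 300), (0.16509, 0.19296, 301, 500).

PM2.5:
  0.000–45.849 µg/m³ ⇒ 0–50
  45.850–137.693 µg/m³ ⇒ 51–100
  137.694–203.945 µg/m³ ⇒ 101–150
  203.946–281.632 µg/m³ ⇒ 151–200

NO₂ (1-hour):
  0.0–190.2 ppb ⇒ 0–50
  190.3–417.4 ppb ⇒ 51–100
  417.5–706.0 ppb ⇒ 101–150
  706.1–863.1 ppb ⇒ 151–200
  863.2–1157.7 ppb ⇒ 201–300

SO₂ 526.0: bracket 341.8–565.0 → index 51–100; slope 49/223.2, offset 184.2.
AQI = 51 + 49/223.2·184.2 ≈ 91.44 ⇒ 91.
CO 21.165: bracket 13.849–27.238 → index 51–100; slope 49/13.389, offset 7.316.
AQI = 51 + 49/13.389·7.316 ≈ 77.77 ⇒ 78.
PM10 293.74: bracket 273.44–403.91 → index 201–300; slope 99/130.47, offset 20.30.
AQI = 201 + 99/130.47·20.30 ≈ 216.40 ⇒ 216.
O₃ 0.05854: bracket 0.03847–0.06594 → index 51–100; slope 49/0.02747, offset 0.02007.
AQI = 51 + 49/0.02747·0.02007 ≈ 86.80 ⇒ 87.
PM2.5 202.295: bracket 137.694–203.945 → index 101–150; slope 49/66.251, offset 64.601.
AQI = 101 + 49/66.251·64.601 ≈ 148.78 ⇒ 149.
NO₂ 708.7: bracket 706.1–863.1 → index 151–200; slope 49/157.0, offset 2.6.
AQI = 151 + 49/157.0·2.6 ≈ 151.81 ⇒ 152.
Sub-indices: SO₂→91, CO→78, PM10→216, O₃→87, PM2.5→149, NO₂→152. Ranked high→low: 216, 152, 149, 91, 87, 78. Second-highest sub-index = 152.

152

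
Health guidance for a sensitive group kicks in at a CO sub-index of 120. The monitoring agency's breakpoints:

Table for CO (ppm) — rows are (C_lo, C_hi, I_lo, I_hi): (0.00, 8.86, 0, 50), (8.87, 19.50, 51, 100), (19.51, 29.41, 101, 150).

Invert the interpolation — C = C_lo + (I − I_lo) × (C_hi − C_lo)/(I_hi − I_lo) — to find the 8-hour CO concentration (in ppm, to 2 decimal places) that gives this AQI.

AQI 120 lies in the 101–150 band, which corresponds to 19.51–29.41 ppm.
C = 19.51 + (120−101)×(29.41−19.51)/(150−101) = 19.51 + 19×9.90/49 ≈ 23.3488 ppm → 23.35 ppm to 2 dp.

23.35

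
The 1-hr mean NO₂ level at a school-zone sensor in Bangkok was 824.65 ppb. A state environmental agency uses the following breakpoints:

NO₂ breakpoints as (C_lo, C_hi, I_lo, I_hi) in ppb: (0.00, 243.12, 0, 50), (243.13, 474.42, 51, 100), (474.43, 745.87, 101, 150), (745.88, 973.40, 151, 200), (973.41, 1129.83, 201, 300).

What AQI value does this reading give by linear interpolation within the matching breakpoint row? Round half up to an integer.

NO₂: 824.65 ∈ [745.88, 973.40] ↔ index [151, 200].
151 + (824.65−745.88)·(200−151)/(973.40−745.88) = 151 + 78.77·49/227.52 ≈ 167.96, so AQI = 168.
AQI 168 falls in the Unhealthy category.

168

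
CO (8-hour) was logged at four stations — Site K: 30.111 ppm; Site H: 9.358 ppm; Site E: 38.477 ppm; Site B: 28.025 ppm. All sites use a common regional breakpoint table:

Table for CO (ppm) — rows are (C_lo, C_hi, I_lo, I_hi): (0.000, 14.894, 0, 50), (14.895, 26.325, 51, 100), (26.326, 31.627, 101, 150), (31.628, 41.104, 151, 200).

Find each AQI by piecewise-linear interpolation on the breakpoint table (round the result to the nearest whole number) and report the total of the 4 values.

Site K 30.111: bracket 26.326–31.627 → index 101–150; slope 49/5.301, offset 3.785.
AQI = 101 + 49/5.301·3.785 ≈ 135.99 ⇒ 136.
Site H 9.358: bracket 0.000–14.894 → index 0–50; slope 50/14.894, offset 9.358.
AQI = 0 + 50/14.894·9.358 ≈ 31.42 ⇒ 31.
Site E: 38.477 ∈ [31.628, 41.104] ↔ index [151, 200].
151 + (38.477−31.628)·(200−151)/(41.104−31.628) = 151 + 6.849·49/9.476 ≈ 186.42, so AQI = 186.
Site B: row 26.326–31.627 (AQI 101–150). (150−101)·(28.025−26.326)/(31.627−26.326) + 101 = 49·1.699/5.301 + 101 ≈ 116.70 → 117.
AQIs: Site K=136, Site H=31, Site E=186, Site B=117. Sum = 136 + 31 + 186 + 117 = 470.

470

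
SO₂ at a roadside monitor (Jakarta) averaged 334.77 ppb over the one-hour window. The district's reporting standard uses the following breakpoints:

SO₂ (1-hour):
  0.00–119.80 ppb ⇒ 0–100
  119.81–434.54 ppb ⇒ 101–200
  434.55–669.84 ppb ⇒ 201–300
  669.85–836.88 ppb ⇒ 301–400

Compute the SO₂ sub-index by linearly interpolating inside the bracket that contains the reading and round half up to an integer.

SO₂: 334.77 lies in 119.81–434.54, so I_lo=101, I_hi=200, C_lo=119.81, C_hi=434.54.
(200−101)/(434.54−119.81) × (334.77−119.81) + 101 = 99/314.73 × 214.96 + 101 ≈ 168.62 → 169.

169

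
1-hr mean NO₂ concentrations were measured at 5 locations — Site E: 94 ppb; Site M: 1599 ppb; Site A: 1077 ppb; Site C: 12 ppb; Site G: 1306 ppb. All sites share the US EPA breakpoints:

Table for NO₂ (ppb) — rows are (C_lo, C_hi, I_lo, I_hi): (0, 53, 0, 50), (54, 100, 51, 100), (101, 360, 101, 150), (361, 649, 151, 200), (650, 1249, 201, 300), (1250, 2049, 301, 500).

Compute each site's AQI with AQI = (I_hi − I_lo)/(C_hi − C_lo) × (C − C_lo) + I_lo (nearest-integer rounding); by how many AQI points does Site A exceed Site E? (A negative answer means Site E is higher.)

Site E: 94 ∈ [54, 100] ↔ index [51, 100].
51 + (94−54)·(100−51)/(100−54) = 51 + 40·49/46 ≈ 93.61, so AQI = 94.
Site M: row 1250–2049 (AQI 301–500). (500−301)·(1599−1250)/(2049−1250) + 301 = 199·349/799 + 301 ≈ 387.92 → 388.
Site A 1077: bracket 650–1249 → index 201–300; slope 99/599, offset 427.
AQI = 201 + 99/599·427 ≈ 271.57 ⇒ 272.
Site C: row 0–53 (AQI 0–50). (50−0)·(12−0)/(53−0) + 0 = 50·12/53 + 0 ≈ 11.32 → 11.
Site G 1306: bracket 1250–2049 → index 301–500; slope 199/799, offset 56.
AQI = 301 + 199/799·56 ≈ 314.95 ⇒ 315.
AQIs: Site E=94, Site M=388, Site A=272, Site C=11, Site G=315. Site A (272) − Site E (94) = 178.

178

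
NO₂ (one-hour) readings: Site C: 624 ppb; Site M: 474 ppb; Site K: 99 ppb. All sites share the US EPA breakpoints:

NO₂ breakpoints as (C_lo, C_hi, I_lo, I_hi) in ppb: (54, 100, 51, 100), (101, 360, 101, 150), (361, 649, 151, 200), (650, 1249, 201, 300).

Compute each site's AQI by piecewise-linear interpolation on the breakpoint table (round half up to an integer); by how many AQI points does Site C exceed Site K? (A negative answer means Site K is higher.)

97

Site C: 624 lies in 361–649, so I_lo=151, I_hi=200, C_lo=361, C_hi=649.
(200−151)/(649−361) × (624−361) + 151 = 49/288 × 263 + 151 ≈ 195.75 → 196.
Site M: row 361–649 (AQI 151–200). (200−151)·(474−361)/(649−361) + 151 = 49·113/288 + 151 ≈ 170.23 → 170.
Site K: 99 ∈ [54, 100] ↔ index [51, 100].
51 + (99−54)·(100−51)/(100−54) = 51 + 45·49/46 ≈ 98.93, so AQI = 99.
AQIs: Site C=196, Site M=170, Site K=99. Site C (196) − Site K (99) = 97.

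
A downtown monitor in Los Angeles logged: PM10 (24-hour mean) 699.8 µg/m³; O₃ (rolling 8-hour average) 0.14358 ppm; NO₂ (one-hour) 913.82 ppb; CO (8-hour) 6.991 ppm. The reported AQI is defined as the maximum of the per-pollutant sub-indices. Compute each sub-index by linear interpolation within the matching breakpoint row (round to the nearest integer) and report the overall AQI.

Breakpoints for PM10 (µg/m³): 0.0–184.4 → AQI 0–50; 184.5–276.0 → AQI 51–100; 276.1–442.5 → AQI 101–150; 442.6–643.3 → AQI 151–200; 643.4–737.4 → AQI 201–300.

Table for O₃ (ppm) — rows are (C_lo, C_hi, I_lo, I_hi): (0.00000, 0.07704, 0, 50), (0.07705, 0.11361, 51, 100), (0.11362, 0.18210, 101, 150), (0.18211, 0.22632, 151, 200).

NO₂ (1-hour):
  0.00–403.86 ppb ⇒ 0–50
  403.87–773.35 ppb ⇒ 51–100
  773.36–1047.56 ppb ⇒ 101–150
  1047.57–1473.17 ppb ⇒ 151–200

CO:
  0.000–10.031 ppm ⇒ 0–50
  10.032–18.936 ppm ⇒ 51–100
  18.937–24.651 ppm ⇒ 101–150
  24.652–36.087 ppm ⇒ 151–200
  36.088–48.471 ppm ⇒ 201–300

260

PM10: row 643.4–737.4 (AQI 201–300). (300−201)·(699.8−643.4)/(737.4−643.4) + 201 = 99·56.4/94.0 + 201 ≈ 260.40 → 260.
O₃: 0.14358 lies in 0.11362–0.18210, so I_lo=101, I_hi=150, C_lo=0.11362, C_hi=0.18210.
(150−101)/(0.18210−0.11362) × (0.14358−0.11362) + 101 = 49/0.06848 × 0.02996 + 101 ≈ 122.44 → 122.
NO₂: 913.82 ∈ [773.36, 1047.56] ↔ index [101, 150].
101 + (913.82−773.36)·(150−101)/(1047.56−773.36) = 101 + 140.46·49/274.20 ≈ 126.10, so AQI = 126.
CO: 6.991 lies in 0.000–10.031, so I_lo=0, I_hi=50, C_lo=0.000, C_hi=10.031.
(50−0)/(10.031−0.000) × (6.991−0.000) + 0 = 50/10.031 × 6.991 + 0 ≈ 34.85 → 35.
Sub-indices: PM10→260, O₃→122, NO₂→126, CO→35. Overall AQI = max = 260; dominant pollutant is PM10.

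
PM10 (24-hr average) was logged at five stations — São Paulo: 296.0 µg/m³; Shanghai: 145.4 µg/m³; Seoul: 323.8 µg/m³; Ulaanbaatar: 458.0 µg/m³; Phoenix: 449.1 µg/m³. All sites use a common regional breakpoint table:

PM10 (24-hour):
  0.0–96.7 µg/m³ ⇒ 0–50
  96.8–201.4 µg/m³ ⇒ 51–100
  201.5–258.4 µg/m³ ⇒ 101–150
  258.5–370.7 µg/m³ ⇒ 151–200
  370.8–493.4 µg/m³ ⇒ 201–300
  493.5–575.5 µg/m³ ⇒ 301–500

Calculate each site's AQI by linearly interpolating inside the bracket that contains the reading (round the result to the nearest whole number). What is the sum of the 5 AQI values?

São Paulo: 296.0 lies in 258.5–370.7, so I_lo=151, I_hi=200, C_lo=258.5, C_hi=370.7.
(200−151)/(370.7−258.5) × (296.0−258.5) + 151 = 49/112.2 × 37.5 + 151 ≈ 167.38 → 167.
Shanghai: row 96.8–201.4 (AQI 51–100). (100−51)·(145.4−96.8)/(201.4−96.8) + 51 = 49·48.6/104.6 + 51 ≈ 73.77 → 74.
Seoul: 323.8 ∈ [258.5, 370.7] ↔ index [151, 200].
151 + (323.8−258.5)·(200−151)/(370.7−258.5) = 151 + 65.3·49/112.2 ≈ 179.52, so AQI = 180.
Ulaanbaatar: 458.0 lies in 370.8–493.4, so I_lo=201, I_hi=300, C_lo=370.8, C_hi=493.4.
(300−201)/(493.4−370.8) × (458.0−370.8) + 201 = 99/122.6 × 87.2 + 201 ≈ 271.41 → 271.
Phoenix: 449.1 ∈ [370.8, 493.4] ↔ index [201, 300].
201 + (449.1−370.8)·(300−201)/(493.4−370.8) = 201 + 78.3·99/122.6 ≈ 264.23, so AQI = 264.
AQIs: São Paulo=167, Shanghai=74, Seoul=180, Ulaanbaatar=271, Phoenix=264. Sum = 167 + 74 + 180 + 271 + 264 = 956.

956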